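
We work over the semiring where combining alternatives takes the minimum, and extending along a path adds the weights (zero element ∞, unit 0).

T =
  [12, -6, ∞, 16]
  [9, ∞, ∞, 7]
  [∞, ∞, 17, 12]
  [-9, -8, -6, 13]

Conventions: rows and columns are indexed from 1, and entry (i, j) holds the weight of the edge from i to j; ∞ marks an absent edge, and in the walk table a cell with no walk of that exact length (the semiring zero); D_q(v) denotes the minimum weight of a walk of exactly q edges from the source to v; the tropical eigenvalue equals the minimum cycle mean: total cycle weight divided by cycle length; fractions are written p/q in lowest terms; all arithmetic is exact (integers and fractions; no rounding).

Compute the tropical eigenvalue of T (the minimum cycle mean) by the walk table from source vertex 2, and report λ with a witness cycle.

q=0: [∞, 0, ∞, ∞]
q=1: [9, ∞, ∞, 7]
q=2: [-2, -1, 1, 20]
q=3: [8, -8, 14, 6]
q=4: [-3, -2, 0, -1]
Optimal cycle mean attained by: cycle 1->2->4->1, total (-6) + 7 + (-9), length 3.
Answer: λ = -8/3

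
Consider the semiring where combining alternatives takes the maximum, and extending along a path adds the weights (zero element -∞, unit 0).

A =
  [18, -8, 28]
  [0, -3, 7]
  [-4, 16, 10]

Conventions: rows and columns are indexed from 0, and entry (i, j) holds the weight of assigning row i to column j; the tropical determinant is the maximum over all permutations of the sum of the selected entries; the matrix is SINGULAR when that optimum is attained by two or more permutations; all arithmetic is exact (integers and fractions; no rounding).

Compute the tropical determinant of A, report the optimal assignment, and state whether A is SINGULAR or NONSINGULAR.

σ = (0, 1, 2): 18 + (-3) + 10 = 25
σ = (0, 2, 1): 18 + 7 + 16 = 41
σ = (1, 0, 2): (-8) + 0 + 10 = 2
σ = (1, 2, 0): (-8) + 7 + (-4) = -5
σ = (2, 0, 1): 28 + 0 + 16 = 44
σ = (2, 1, 0): 28 + (-3) + (-4) = 21
Optimal value attained by: σ = (2, 0, 1).
Answer: det⊕(A) = 44; verdict: NONSINGULAR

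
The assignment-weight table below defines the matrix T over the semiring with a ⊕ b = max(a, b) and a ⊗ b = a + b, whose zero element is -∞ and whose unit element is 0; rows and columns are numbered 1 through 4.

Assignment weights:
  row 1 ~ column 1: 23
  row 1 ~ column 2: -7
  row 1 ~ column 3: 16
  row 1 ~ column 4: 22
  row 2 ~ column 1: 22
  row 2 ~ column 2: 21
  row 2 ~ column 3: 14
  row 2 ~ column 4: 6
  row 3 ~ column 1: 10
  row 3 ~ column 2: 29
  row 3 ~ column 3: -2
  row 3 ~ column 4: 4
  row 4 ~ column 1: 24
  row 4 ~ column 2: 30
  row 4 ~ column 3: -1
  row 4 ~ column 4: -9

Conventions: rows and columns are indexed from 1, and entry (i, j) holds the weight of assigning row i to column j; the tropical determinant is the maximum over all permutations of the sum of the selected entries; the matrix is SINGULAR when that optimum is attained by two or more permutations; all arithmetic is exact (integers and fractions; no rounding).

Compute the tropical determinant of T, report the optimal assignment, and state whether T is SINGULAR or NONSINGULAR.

σ = (1, 2, 3, 4): 23 + 21 + (-2) + (-9) = 33
σ = (1, 2, 4, 3): 23 + 21 + 4 + (-1) = 47
σ = (1, 3, 2, 4): 23 + 14 + 29 + (-9) = 57
σ = (1, 3, 4, 2): 23 + 14 + 4 + 30 = 71
σ = (1, 4, 2, 3): 23 + 6 + 29 + (-1) = 57
σ = (1, 4, 3, 2): 23 + 6 + (-2) + 30 = 57
σ = (2, 1, 3, 4): (-7) + 22 + (-2) + (-9) = 4
σ = (2, 1, 4, 3): (-7) + 22 + 4 + (-1) = 18
σ = (2, 3, 1, 4): (-7) + 14 + 10 + (-9) = 8
σ = (2, 3, 4, 1): (-7) + 14 + 4 + 24 = 35
σ = (2, 4, 1, 3): (-7) + 6 + 10 + (-1) = 8
σ = (2, 4, 3, 1): (-7) + 6 + (-2) + 24 = 21
σ = (3, 1, 2, 4): 16 + 22 + 29 + (-9) = 58
σ = (3, 1, 4, 2): 16 + 22 + 4 + 30 = 72
σ = (3, 2, 1, 4): 16 + 21 + 10 + (-9) = 38
σ = (3, 2, 4, 1): 16 + 21 + 4 + 24 = 65
σ = (3, 4, 1, 2): 16 + 6 + 10 + 30 = 62
σ = (3, 4, 2, 1): 16 + 6 + 29 + 24 = 75
σ = (4, 1, 2, 3): 22 + 22 + 29 + (-1) = 72
σ = (4, 1, 3, 2): 22 + 22 + (-2) + 30 = 72
σ = (4, 2, 1, 3): 22 + 21 + 10 + (-1) = 52
σ = (4, 2, 3, 1): 22 + 21 + (-2) + 24 = 65
σ = (4, 3, 1, 2): 22 + 14 + 10 + 30 = 76
σ = (4, 3, 2, 1): 22 + 14 + 29 + 24 = 89
Optimal value attained by: σ = (4, 3, 2, 1).
Answer: det⊕(T) = 89; verdict: NONSINGULAR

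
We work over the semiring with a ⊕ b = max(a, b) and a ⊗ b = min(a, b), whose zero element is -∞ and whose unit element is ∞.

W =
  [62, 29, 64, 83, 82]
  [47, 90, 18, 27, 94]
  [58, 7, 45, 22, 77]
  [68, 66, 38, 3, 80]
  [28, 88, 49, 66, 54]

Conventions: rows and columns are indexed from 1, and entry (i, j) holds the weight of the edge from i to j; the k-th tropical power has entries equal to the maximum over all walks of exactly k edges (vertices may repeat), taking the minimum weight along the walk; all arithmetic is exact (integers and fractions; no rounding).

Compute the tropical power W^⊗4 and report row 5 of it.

W^⊗2:
  [68, 82, 62, 66, 80]
  [47, 90, 49, 66, 90]
  [58, 77, 58, 66, 58]
  [62, 80, 64, 68, 68]
  [66, 88, 49, 54, 88]
W^⊗3:
  [66, 82, 64, 68, 82]
  [66, 90, 49, 66, 90]
  [66, 77, 58, 58, 77]
  [68, 80, 62, 66, 80]
  [62, 88, 64, 66, 88]
W^⊗4:
  [68, 82, 64, 66, 82]
  [66, 90, 64, 66, 90]
  [62, 77, 64, 66, 77]
  [66, 80, 64, 68, 80]
  [66, 88, 62, 66, 88]
Answer: row 5 of W^⊗4 = [66, 88, 62, 66, 88]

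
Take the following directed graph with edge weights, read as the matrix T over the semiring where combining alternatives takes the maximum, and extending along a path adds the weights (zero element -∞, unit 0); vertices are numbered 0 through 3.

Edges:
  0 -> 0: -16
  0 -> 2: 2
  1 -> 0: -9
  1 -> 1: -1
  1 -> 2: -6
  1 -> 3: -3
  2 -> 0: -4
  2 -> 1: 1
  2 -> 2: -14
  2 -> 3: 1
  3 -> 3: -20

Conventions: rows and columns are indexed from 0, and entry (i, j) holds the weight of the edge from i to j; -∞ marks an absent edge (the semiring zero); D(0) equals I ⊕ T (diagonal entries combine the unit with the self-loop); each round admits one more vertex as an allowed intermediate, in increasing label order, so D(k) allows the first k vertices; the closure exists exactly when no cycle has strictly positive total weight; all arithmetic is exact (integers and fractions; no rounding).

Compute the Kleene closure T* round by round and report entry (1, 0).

D(0):
  [0, -∞, 2, -∞]
  [-9, 0, -6, -3]
  [-4, 1, 0, 1]
  [-∞, -∞, -∞, 0]
D(1):
  [0, -∞, 2, -∞]
  [-9, 0, -6, -3]
  [-4, 1, 0, 1]
  [-∞, -∞, -∞, 0]
D(2):
  [0, -∞, 2, -∞]
  [-9, 0, -6, -3]
  [-4, 1, 0, 1]
  [-∞, -∞, -∞, 0]
D(3):
  [0, 3, 2, 3]
  [-9, 0, -6, -3]
  [-4, 1, 0, 1]
  [-∞, -∞, -∞, 0]
D(4):
  [0, 3, 2, 3]
  [-9, 0, -6, -3]
  [-4, 1, 0, 1]
  [-∞, -∞, -∞, 0]
Answer: T*[1][0] = -9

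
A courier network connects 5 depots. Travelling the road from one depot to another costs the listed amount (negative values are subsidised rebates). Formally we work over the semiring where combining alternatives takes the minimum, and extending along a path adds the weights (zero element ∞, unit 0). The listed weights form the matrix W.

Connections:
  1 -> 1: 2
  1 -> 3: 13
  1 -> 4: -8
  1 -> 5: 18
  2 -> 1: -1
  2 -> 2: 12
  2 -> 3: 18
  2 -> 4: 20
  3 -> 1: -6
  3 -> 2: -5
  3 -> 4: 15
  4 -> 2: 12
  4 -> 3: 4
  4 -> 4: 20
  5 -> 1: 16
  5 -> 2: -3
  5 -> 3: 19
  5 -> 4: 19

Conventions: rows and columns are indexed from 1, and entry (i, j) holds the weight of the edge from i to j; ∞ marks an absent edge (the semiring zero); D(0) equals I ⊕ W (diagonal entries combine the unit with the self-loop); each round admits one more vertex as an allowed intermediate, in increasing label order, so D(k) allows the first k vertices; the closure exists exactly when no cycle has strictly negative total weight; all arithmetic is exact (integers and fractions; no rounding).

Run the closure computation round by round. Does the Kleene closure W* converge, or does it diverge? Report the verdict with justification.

D(0):
  [0, ∞, 13, -8, 18]
  [-1, 0, 18, 20, ∞]
  [-6, -5, 0, 15, ∞]
  [∞, 12, 4, 0, ∞]
  [16, -3, 19, 19, 0]
D(1):
  [0, ∞, 13, -8, 18]
  [-1, 0, 12, -9, 17]
  [-6, -5, 0, -14, 12]
  [∞, 12, 4, 0, ∞]
  [16, -3, 19, 8, 0]
D(2):
  [0, ∞, 13, -8, 18]
  [-1, 0, 12, -9, 17]
  [-6, -5, 0, -14, 12]
  [11, 12, 4, 0, 29]
  [-4, -3, 9, -12, 0]
Detection: at round 3, diagonal entry (4, 4) turns strictly negative.
Key observation: the cycle 4->3->1->4 has total weight 4 + (-6) + (-8), which is strictly negative.
Answer: DIVERGES — negative cycle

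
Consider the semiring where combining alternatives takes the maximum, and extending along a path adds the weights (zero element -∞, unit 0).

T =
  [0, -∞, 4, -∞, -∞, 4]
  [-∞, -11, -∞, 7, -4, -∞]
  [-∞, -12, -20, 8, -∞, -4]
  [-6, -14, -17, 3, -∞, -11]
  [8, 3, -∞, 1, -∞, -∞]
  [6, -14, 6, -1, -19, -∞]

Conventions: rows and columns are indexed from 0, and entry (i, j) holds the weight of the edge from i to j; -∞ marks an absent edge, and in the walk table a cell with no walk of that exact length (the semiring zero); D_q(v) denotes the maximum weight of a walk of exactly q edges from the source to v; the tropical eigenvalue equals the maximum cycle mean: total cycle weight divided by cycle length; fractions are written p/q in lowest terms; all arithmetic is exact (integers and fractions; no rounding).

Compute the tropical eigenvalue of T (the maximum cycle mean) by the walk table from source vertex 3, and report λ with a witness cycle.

q=0: [-∞, -∞, -∞, 0, -∞, -∞]
q=1: [-6, -14, -17, 3, -∞, -11]
q=2: [-3, -11, -2, 6, -18, -2]
q=3: [4, -8, 4, 9, -15, 1]
q=4: [7, -5, 8, 12, -12, 8]
q=5: [14, -2, 14, 16, -9, 11]
q=6: [17, 2, 18, 22, -6, 18]
Optimal cycle mean attained by: cycle 0->5->0, total 4 + 6, length 2.
Answer: λ = 5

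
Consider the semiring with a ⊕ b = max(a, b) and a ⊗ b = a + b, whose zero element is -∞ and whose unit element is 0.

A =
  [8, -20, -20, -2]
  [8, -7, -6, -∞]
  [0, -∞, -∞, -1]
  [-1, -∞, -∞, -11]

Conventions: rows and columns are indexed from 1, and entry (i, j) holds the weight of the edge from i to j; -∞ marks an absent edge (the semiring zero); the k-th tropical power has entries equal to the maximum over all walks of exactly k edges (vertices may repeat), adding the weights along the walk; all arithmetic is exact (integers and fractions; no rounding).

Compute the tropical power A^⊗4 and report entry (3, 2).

A^⊗2:
  [16, -12, -12, 6]
  [16, -12, -12, 6]
  [8, -20, -20, -2]
  [7, -21, -21, -3]
A^⊗3:
  [24, -4, -4, 14]
  [24, -4, -4, 14]
  [16, -12, -12, 6]
  [15, -13, -13, 5]
A^⊗4:
  [32, 4, 4, 22]
  [32, 4, 4, 22]
  [24, -4, -4, 14]
  [23, -5, -5, 13]
Key observation: the optimum is the walk 3->1->1->1->2, with weight 0 + 8 + 8 + (-20) = -4.
Optimal value attained by: walk 3->1->1->1->2.
Answer: (A^⊗4)[3][2] = -4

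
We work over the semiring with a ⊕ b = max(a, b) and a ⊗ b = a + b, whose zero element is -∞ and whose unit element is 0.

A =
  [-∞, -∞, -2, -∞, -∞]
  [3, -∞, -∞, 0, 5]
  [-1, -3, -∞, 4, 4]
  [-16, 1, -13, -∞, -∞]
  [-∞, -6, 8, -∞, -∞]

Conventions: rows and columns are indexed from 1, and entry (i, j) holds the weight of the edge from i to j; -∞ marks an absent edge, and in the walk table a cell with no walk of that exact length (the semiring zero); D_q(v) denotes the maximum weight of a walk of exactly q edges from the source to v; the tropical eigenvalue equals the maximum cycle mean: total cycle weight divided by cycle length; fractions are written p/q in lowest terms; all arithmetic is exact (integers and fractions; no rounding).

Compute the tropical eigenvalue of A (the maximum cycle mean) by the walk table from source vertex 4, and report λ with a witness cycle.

q=0: [-∞, -∞, -∞, 0, -∞]
q=1: [-16, 1, -13, -∞, -∞]
q=2: [4, -16, -18, 1, 6]
q=3: [-13, 2, 14, -14, -11]
q=4: [13, 11, -3, 18, 18]
q=5: [14, 19, 26, 11, 16]
Optimal cycle mean attained by: cycle 3->5->3, total 4 + 8, length 2.
Answer: λ = 6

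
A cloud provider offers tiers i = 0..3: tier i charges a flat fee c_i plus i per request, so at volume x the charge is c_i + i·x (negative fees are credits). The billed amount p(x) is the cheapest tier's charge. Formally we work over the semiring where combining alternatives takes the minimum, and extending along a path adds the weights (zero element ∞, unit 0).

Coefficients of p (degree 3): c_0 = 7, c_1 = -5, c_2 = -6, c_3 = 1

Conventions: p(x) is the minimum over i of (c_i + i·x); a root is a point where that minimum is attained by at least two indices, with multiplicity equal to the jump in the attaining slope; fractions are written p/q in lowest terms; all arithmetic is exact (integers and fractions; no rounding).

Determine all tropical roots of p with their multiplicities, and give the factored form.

hull edge (i=0, c=7) to (i=1, c=-5): slope -12, span 1
hull edge (i=1, c=-5) to (i=2, c=-6): slope -1, span 1
hull edge (i=2, c=-6) to (i=3, c=1): slope 7, span 1
Factored form: p(x) = 1 ⊗ (x ⊕ (-7)) ⊗ (x ⊕ 1) ⊗ (x ⊕ 12)
Answer: roots = -7 (mult 1), 1 (mult 1), 12 (mult 1)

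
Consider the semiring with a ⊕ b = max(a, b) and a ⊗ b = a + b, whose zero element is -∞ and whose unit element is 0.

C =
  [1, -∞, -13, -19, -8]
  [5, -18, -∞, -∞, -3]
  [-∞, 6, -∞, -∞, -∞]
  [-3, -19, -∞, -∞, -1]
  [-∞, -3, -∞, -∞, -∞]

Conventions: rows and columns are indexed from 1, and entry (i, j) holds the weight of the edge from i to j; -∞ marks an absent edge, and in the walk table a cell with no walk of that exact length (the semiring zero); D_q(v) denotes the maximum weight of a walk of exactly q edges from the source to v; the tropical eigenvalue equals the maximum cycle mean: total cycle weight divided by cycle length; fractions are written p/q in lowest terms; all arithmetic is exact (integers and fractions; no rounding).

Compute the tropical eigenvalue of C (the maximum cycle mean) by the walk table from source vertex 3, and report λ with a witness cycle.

q=0: [-∞, -∞, 0, -∞, -∞]
q=1: [-∞, 6, -∞, -∞, -∞]
q=2: [11, -12, -∞, -∞, 3]
q=3: [12, 0, -2, -8, 3]
q=4: [13, 4, -1, -7, 4]
q=5: [14, 5, 0, -6, 5]
Optimal cycle mean attained by: cycle 1->1, total 1, length 1.
Answer: λ = 1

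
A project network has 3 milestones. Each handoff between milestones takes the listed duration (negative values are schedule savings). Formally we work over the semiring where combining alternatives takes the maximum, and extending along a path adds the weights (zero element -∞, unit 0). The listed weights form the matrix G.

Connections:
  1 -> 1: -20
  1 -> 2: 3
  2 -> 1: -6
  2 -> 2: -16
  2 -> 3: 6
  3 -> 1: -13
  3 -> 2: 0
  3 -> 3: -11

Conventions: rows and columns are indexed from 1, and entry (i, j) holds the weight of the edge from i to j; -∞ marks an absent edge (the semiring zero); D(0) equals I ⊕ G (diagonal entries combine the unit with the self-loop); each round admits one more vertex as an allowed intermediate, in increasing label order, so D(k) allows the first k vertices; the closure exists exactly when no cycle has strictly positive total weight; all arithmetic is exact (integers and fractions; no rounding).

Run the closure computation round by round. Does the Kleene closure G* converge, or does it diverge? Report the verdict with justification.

D(0):
  [0, 3, -∞]
  [-6, 0, 6]
  [-13, 0, 0]
D(1):
  [0, 3, -∞]
  [-6, 0, 6]
  [-13, 0, 0]
Detection: at round 2, diagonal entry (3, 3) turns strictly positive.
Key observation: the cycle 3->2->3 has total weight 0 + 6, which is strictly positive.
Answer: DIVERGES — positive cycle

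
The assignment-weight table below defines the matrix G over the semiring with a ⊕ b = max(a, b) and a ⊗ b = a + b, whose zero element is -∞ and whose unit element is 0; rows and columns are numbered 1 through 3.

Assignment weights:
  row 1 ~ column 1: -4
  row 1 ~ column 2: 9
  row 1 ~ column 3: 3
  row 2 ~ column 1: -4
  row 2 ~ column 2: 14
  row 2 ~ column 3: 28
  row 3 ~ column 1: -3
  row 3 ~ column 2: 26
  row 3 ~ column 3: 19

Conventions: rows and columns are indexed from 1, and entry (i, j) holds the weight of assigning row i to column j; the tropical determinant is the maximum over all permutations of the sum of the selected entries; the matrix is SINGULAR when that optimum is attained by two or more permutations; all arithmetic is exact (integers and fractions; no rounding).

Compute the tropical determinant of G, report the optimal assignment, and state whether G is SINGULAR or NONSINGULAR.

σ = (1, 2, 3): (-4) + 14 + 19 = 29
σ = (1, 3, 2): (-4) + 28 + 26 = 50
σ = (2, 1, 3): 9 + (-4) + 19 = 24
σ = (2, 3, 1): 9 + 28 + (-3) = 34
σ = (3, 1, 2): 3 + (-4) + 26 = 25
σ = (3, 2, 1): 3 + 14 + (-3) = 14
Optimal value attained by: σ = (1, 3, 2).
Answer: det⊕(G) = 50; verdict: NONSINGULAR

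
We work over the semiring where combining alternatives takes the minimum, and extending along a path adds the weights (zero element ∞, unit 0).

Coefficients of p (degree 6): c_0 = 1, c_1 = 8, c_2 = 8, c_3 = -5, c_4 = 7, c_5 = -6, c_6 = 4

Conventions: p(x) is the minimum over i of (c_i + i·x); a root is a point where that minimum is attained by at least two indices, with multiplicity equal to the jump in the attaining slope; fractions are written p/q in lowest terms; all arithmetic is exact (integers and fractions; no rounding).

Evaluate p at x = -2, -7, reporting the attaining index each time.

p(-2) = min(1+0·(-2)=1, 8+1·(-2)=6, 8+2·(-2)=4, -5+3·(-2)=-11, 7+4·(-2)=-1, -6+5·(-2)=-16, 4+6·(-2)=-8) = -16 (attained by i=5)
p(-7) = min(1+0·(-7)=1, 8+1·(-7)=1, 8+2·(-7)=-6, -5+3·(-7)=-26, 7+4·(-7)=-21, -6+5·(-7)=-41, 4+6·(-7)=-38) = -41 (attained by i=5)
Answer: p(-2) = -16; p(-7) = -41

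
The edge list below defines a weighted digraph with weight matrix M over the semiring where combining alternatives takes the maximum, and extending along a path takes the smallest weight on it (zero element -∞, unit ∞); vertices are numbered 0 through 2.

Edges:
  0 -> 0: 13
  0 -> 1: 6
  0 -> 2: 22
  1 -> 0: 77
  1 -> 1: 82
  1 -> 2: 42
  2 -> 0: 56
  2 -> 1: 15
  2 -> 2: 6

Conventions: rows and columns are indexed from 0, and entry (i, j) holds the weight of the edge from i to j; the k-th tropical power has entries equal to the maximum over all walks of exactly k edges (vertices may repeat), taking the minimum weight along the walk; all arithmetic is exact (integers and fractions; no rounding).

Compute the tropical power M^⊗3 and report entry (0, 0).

M^⊗2:
  [22, 15, 13]
  [77, 82, 42]
  [15, 15, 22]
M^⊗3:
  [15, 15, 22]
  [77, 82, 42]
  [22, 15, 15]
Key observation: the optimum is the walk 0->2->1->0, with weight 22 min 15 min 77 = 15.
Optimal value attained by: walk 0->2->1->0.
Answer: (M^⊗3)[0][0] = 15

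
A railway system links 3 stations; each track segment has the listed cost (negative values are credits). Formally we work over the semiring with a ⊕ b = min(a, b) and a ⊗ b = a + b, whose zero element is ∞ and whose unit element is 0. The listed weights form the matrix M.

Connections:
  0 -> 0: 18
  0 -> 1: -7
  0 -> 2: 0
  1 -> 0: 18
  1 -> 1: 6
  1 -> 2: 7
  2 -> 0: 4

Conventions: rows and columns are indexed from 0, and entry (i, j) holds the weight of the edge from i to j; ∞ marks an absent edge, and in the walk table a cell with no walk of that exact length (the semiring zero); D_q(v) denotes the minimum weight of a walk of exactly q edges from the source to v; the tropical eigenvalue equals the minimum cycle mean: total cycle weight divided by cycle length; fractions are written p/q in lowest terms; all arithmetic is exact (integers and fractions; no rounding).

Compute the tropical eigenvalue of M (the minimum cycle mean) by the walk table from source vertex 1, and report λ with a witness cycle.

q=0: [∞, 0, ∞]
q=1: [18, 6, 7]
q=2: [11, 11, 13]
q=3: [17, 4, 11]
Optimal cycle mean attained by: cycle 0->1->2->0, total (-7) + 7 + 4, length 3.
Answer: λ = 4/3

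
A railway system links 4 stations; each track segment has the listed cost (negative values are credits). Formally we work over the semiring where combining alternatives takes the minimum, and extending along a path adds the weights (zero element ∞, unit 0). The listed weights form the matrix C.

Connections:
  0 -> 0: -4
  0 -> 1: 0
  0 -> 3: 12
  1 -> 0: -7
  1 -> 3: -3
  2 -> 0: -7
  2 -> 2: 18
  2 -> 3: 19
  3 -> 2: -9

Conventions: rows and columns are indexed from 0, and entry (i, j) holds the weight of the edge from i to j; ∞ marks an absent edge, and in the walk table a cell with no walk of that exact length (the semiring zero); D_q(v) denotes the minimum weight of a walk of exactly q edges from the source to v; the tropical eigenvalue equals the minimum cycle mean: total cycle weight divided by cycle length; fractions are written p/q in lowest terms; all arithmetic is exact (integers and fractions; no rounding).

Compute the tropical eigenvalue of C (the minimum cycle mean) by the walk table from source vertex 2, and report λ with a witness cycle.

q=0: [∞, ∞, 0, ∞]
q=1: [-7, ∞, 18, 19]
q=2: [-11, -7, 10, 5]
q=3: [-15, -11, -4, -10]
q=4: [-19, -15, -19, -14]
Optimal cycle mean attained by: cycle 0->1->3->2->0, total 0 + (-3) + (-9) + (-7), length 4.
Answer: λ = -19/4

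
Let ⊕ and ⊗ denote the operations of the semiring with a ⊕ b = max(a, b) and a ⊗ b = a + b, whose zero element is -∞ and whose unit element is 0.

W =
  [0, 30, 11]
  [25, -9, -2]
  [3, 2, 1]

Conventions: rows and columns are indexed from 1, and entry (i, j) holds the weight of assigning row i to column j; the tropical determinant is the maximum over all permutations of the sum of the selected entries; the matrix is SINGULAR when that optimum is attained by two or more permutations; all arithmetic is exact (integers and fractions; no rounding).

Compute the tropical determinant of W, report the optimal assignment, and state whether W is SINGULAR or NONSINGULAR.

σ = (1, 2, 3): 0 + (-9) + 1 = -8
σ = (1, 3, 2): 0 + (-2) + 2 = 0
σ = (2, 1, 3): 30 + 25 + 1 = 56
σ = (2, 3, 1): 30 + (-2) + 3 = 31
σ = (3, 1, 2): 11 + 25 + 2 = 38
σ = (3, 2, 1): 11 + (-9) + 3 = 5
Optimal value attained by: σ = (2, 1, 3).
Answer: det⊕(W) = 56; verdict: NONSINGULAR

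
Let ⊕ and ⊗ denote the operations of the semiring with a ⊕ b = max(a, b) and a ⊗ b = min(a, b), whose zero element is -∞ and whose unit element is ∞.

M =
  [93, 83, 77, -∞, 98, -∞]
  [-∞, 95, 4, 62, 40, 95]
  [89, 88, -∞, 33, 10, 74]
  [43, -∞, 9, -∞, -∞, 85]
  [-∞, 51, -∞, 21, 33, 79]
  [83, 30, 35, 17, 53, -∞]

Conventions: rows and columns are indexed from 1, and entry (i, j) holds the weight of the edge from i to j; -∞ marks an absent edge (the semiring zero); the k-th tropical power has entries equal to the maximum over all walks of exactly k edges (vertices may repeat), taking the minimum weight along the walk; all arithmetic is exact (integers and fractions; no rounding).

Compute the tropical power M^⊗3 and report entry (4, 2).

M^⊗2:
  [93, 83, 77, 62, 93, 83]
  [83, 95, 35, 62, 53, 95]
  [89, 88, 77, 62, 89, 88]
  [83, 43, 43, 17, 53, 9]
  [79, 51, 35, 51, 53, 51]
  [83, 83, 77, 33, 83, 53]
M^⊗3:
  [93, 83, 77, 62, 93, 83]
  [83, 95, 77, 62, 83, 95]
  [89, 88, 77, 62, 89, 88]
  [83, 83, 77, 43, 83, 53]
  [79, 79, 77, 51, 79, 53]
  [83, 83, 77, 62, 83, 83]
Key observation: the optimum is the walk 4->6->1->2, with weight 85 min 83 min 83 = 83.
Optimal value attained by: walk 4->6->1->2.
Answer: (M^⊗3)[4][2] = 83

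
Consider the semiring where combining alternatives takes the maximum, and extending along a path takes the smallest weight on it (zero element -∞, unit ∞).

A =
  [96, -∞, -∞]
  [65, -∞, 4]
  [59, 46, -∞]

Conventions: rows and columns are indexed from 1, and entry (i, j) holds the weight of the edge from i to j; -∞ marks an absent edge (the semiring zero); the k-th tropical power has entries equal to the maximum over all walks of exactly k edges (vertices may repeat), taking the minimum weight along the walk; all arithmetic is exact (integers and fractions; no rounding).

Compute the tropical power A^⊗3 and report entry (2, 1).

A^⊗2:
  [96, -∞, -∞]
  [65, 4, -∞]
  [59, -∞, 4]
A^⊗3:
  [96, -∞, -∞]
  [65, -∞, 4]
  [59, 4, -∞]
Key observation: the optimum is the walk 2->1->1->1, with weight 65 min 96 min 96 = 65.
Optimal value attained by: walk 2->1->1->1.
Answer: (A^⊗3)[2][1] = 65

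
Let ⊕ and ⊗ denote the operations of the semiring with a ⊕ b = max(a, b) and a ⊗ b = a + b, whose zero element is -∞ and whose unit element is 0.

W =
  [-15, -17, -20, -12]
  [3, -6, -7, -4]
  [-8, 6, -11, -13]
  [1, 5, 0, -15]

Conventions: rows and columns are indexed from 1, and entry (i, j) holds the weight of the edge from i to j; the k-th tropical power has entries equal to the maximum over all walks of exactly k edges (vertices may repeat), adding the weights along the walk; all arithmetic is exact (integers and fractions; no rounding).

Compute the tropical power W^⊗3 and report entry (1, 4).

W^⊗2:
  [-11, -7, -12, -21]
  [-3, 1, -4, -9]
  [9, 0, -1, 2]
  [8, 6, -2, 1]
W^⊗3:
  [-4, -6, -14, -11]
  [4, 2, -6, -3]
  [3, 7, 2, -3]
  [9, 6, 1, 2]
Key observation: the optimum is the walk 1->4->2->4, with weight (-12) + 5 + (-4) = -11.
Optimal value attained by: walk 1->4->2->4.
Answer: (W^⊗3)[1][4] = -11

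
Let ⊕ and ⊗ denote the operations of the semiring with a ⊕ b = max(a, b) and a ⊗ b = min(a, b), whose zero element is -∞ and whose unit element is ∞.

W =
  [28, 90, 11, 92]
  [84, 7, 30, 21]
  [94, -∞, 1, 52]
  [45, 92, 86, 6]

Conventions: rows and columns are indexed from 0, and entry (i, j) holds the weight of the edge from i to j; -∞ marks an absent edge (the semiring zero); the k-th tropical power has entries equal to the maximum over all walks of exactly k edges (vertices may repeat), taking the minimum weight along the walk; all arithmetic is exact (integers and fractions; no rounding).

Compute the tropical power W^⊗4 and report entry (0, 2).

W^⊗2:
  [84, 92, 86, 28]
  [30, 84, 21, 84]
  [45, 90, 52, 92]
  [86, 45, 30, 52]
W^⊗3:
  [86, 84, 30, 84]
  [84, 84, 84, 30]
  [84, 92, 86, 52]
  [45, 86, 52, 86]
W^⊗4:
  [84, 86, 84, 86]
  [84, 84, 30, 84]
  [86, 84, 52, 84]
  [84, 86, 86, 52]
Key observation: the optimum is the walk 0->1->0->3->2, with weight 90 min 84 min 92 min 86 = 84.
Optimal value attained by: walk 0->1->0->3->2.
Answer: (W^⊗4)[0][2] = 84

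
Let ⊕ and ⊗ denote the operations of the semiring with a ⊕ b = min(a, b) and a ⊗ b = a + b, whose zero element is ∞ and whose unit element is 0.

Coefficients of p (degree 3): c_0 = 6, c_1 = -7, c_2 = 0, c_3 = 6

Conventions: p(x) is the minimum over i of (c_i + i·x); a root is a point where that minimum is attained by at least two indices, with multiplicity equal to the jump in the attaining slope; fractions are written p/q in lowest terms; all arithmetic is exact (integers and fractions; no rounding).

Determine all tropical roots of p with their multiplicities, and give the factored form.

hull edge (i=0, c=6) to (i=1, c=-7): slope -13, span 1
hull edge (i=1, c=-7) to (i=3, c=6): slope 13/2, span 2
Factored form: p(x) = 6 ⊗ (x ⊕ (-13/2)) ⊗ (x ⊕ (-13/2)) ⊗ (x ⊕ 13)
Answer: roots = -13/2 (mult 2), 13 (mult 1)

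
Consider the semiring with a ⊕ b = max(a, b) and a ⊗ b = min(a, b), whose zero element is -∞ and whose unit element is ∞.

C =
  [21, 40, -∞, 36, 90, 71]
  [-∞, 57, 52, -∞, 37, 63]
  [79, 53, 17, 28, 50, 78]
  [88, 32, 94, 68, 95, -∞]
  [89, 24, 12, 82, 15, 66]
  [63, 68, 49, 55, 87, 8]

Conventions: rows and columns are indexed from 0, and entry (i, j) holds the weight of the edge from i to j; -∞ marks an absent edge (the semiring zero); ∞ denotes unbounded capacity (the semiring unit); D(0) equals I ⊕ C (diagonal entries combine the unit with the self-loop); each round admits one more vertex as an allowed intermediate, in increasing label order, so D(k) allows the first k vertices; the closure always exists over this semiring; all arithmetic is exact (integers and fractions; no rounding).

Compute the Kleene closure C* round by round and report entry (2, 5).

D(0):
  [∞, 40, -∞, 36, 90, 71]
  [-∞, ∞, 52, -∞, 37, 63]
  [79, 53, ∞, 28, 50, 78]
  [88, 32, 94, ∞, 95, -∞]
  [89, 24, 12, 82, ∞, 66]
  [63, 68, 49, 55, 87, ∞]
D(1):
  [∞, 40, -∞, 36, 90, 71]
  [-∞, ∞, 52, -∞, 37, 63]
  [79, 53, ∞, 36, 79, 78]
  [88, 40, 94, ∞, 95, 71]
  [89, 40, 12, 82, ∞, 71]
  [63, 68, 49, 55, 87, ∞]
D(2):
  [∞, 40, 40, 36, 90, 71]
  [-∞, ∞, 52, -∞, 37, 63]
  [79, 53, ∞, 36, 79, 78]
  [88, 40, 94, ∞, 95, 71]
  [89, 40, 40, 82, ∞, 71]
  [63, 68, 52, 55, 87, ∞]
D(3):
  [∞, 40, 40, 36, 90, 71]
  [52, ∞, 52, 36, 52, 63]
  [79, 53, ∞, 36, 79, 78]
  [88, 53, 94, ∞, 95, 78]
  [89, 40, 40, 82, ∞, 71]
  [63, 68, 52, 55, 87, ∞]
D(4):
  [∞, 40, 40, 36, 90, 71]
  [52, ∞, 52, 36, 52, 63]
  [79, 53, ∞, 36, 79, 78]
  [88, 53, 94, ∞, 95, 78]
  [89, 53, 82, 82, ∞, 78]
  [63, 68, 55, 55, 87, ∞]
D(5):
  [∞, 53, 82, 82, 90, 78]
  [52, ∞, 52, 52, 52, 63]
  [79, 53, ∞, 79, 79, 78]
  [89, 53, 94, ∞, 95, 78]
  [89, 53, 82, 82, ∞, 78]
  [87, 68, 82, 82, 87, ∞]
D(6):
  [∞, 68, 82, 82, 90, 78]
  [63, ∞, 63, 63, 63, 63]
  [79, 68, ∞, 79, 79, 78]
  [89, 68, 94, ∞, 95, 78]
  [89, 68, 82, 82, ∞, 78]
  [87, 68, 82, 82, 87, ∞]
Answer: C*[2][5] = 78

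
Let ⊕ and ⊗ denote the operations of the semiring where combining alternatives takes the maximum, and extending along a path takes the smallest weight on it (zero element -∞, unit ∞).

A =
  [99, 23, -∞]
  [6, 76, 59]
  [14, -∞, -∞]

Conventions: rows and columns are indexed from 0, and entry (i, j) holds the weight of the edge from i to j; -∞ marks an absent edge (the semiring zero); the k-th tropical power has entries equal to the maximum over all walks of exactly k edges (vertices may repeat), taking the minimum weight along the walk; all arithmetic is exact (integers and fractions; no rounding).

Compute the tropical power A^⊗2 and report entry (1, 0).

A^⊗2:
  [99, 23, 23]
  [14, 76, 59]
  [14, 14, -∞]
Key observation: the optimum is the walk 1->2->0, with weight 59 min 14 = 14.
Optimal value attained by: walk 1->2->0.
Answer: (A^⊗2)[1][0] = 14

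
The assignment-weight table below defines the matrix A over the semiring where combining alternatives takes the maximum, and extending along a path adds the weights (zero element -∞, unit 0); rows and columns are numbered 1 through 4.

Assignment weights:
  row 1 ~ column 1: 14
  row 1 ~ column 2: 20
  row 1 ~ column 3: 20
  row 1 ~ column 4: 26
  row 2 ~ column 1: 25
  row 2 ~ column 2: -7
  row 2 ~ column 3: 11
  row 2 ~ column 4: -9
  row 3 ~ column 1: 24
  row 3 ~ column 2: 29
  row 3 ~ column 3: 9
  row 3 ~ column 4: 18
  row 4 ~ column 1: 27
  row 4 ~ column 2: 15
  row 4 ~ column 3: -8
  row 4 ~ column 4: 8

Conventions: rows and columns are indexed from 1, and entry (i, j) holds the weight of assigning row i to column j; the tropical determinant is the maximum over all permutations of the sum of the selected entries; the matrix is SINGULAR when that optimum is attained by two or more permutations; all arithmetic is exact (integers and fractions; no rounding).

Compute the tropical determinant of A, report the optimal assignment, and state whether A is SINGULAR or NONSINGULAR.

σ = (1, 2, 3, 4): 14 + (-7) + 9 + 8 = 24
σ = (1, 2, 4, 3): 14 + (-7) + 18 + (-8) = 17
σ = (1, 3, 2, 4): 14 + 11 + 29 + 8 = 62
σ = (1, 3, 4, 2): 14 + 11 + 18 + 15 = 58
σ = (1, 4, 2, 3): 14 + (-9) + 29 + (-8) = 26
σ = (1, 4, 3, 2): 14 + (-9) + 9 + 15 = 29
σ = (2, 1, 3, 4): 20 + 25 + 9 + 8 = 62
σ = (2, 1, 4, 3): 20 + 25 + 18 + (-8) = 55
σ = (2, 3, 1, 4): 20 + 11 + 24 + 8 = 63
σ = (2, 3, 4, 1): 20 + 11 + 18 + 27 = 76
σ = (2, 4, 1, 3): 20 + (-9) + 24 + (-8) = 27
σ = (2, 4, 3, 1): 20 + (-9) + 9 + 27 = 47
σ = (3, 1, 2, 4): 20 + 25 + 29 + 8 = 82
σ = (3, 1, 4, 2): 20 + 25 + 18 + 15 = 78
σ = (3, 2, 1, 4): 20 + (-7) + 24 + 8 = 45
σ = (3, 2, 4, 1): 20 + (-7) + 18 + 27 = 58
σ = (3, 4, 1, 2): 20 + (-9) + 24 + 15 = 50
σ = (3, 4, 2, 1): 20 + (-9) + 29 + 27 = 67
σ = (4, 1, 2, 3): 26 + 25 + 29 + (-8) = 72
σ = (4, 1, 3, 2): 26 + 25 + 9 + 15 = 75
σ = (4, 2, 1, 3): 26 + (-7) + 24 + (-8) = 35
σ = (4, 2, 3, 1): 26 + (-7) + 9 + 27 = 55
σ = (4, 3, 1, 2): 26 + 11 + 24 + 15 = 76
σ = (4, 3, 2, 1): 26 + 11 + 29 + 27 = 93
Optimal value attained by: σ = (4, 3, 2, 1).
Answer: det⊕(A) = 93; verdict: NONSINGULAR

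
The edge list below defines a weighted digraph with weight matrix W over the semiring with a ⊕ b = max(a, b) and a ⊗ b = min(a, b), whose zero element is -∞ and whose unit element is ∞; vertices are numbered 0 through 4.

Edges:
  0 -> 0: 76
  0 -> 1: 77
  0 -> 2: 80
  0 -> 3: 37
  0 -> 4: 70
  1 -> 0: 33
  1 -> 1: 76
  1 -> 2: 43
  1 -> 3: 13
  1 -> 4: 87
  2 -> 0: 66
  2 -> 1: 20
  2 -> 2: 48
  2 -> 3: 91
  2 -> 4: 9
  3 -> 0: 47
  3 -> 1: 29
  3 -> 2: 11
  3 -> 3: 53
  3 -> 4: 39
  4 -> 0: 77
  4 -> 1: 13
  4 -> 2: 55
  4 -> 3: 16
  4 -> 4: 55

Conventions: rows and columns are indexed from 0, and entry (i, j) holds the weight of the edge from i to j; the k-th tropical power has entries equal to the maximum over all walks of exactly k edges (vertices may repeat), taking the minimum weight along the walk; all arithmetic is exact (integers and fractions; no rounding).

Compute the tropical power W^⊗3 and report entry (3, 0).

W^⊗2:
  [76, 76, 76, 80, 77]
  [77, 76, 55, 43, 76]
  [66, 66, 66, 53, 66]
  [47, 47, 47, 53, 47]
  [76, 77, 77, 55, 70]
W^⊗3:
  [77, 76, 76, 76, 76]
  [76, 77, 77, 55, 76]
  [66, 66, 66, 66, 66]
  [47, 47, 47, 53, 47]
  [76, 76, 76, 77, 77]
Key observation: the optimum is the walk 3->0->0->0, with weight 47 min 76 min 76 = 47.
Optimal value attained by: walk 3->0->0->0.
Answer: (W^⊗3)[3][0] = 47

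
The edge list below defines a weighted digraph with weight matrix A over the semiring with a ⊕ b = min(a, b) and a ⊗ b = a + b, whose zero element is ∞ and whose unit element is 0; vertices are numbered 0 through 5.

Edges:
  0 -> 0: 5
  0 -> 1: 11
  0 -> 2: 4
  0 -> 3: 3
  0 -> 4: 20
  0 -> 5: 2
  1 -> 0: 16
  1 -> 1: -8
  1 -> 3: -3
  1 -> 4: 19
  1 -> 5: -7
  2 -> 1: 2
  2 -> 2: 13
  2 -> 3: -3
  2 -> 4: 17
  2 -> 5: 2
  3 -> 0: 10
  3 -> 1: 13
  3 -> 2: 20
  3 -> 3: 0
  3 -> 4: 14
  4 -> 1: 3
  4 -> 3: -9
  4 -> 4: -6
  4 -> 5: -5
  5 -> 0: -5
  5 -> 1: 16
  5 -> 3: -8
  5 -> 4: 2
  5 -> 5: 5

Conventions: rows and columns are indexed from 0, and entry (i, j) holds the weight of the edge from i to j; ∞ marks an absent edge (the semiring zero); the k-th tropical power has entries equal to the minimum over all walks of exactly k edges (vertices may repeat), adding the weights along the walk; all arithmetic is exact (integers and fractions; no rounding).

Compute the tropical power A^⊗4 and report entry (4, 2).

A^⊗2:
  [-3, 3, 9, -6, 4, 4]
  [-12, -16, 17, -15, -5, -15]
  [-3, -6, 17, -6, 4, -5]
  [10, 5, 14, 0, 8, 6]
  [-10, -5, 11, -15, -12, -11]
  [0, 5, -1, -8, -4, -3]
A^⊗3:
  [-1, -5, 1, -6, -2, -4]
  [-20, -24, -8, -23, -13, -23]
  [-10, -14, 1, -13, -3, -13]
  [1, -3, 14, -2, 2, -2]
  [-16, -13, -6, -21, -18, -17]
  [-8, -3, 4, -13, -10, -9]
A^⊗4:
  [-9, -13, 3, -12, -8, -12]
  [-28, -32, -16, -31, -21, -31]
  [-18, -22, -6, -21, -11, -21]
  [-7, -11, 5, -10, -4, -10]
  [-22, -21, -12, -27, -24, -23]
  [-14, -11, -4, -19, -16, -15]
Key observation: the optimum is the walk 4->4->5->0->2, with weight (-6) + (-5) + (-5) + 4 = -12.
Optimal value attained by: walk 4->4->5->0->2.
Answer: (A^⊗4)[4][2] = -12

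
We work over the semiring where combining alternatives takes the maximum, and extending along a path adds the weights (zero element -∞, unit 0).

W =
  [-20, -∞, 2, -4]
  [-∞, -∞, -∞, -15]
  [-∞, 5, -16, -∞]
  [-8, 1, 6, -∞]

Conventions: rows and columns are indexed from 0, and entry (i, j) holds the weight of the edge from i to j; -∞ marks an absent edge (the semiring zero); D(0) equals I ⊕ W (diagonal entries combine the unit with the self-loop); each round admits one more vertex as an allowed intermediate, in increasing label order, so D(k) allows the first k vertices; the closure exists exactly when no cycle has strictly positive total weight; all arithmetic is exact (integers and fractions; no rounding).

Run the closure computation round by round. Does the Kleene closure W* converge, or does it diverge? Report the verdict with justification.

D(0):
  [0, -∞, 2, -4]
  [-∞, 0, -∞, -15]
  [-∞, 5, 0, -∞]
  [-8, 1, 6, 0]
D(1):
  [0, -∞, 2, -4]
  [-∞, 0, -∞, -15]
  [-∞, 5, 0, -∞]
  [-8, 1, 6, 0]
D(2):
  [0, -∞, 2, -4]
  [-∞, 0, -∞, -15]
  [-∞, 5, 0, -10]
  [-8, 1, 6, 0]
D(3):
  [0, 7, 2, -4]
  [-∞, 0, -∞, -15]
  [-∞, 5, 0, -10]
  [-8, 11, 6, 0]
D(4):
  [0, 7, 2, -4]
  [-23, 0, -9, -15]
  [-18, 5, 0, -10]
  [-8, 11, 6, 0]
Key observation: every diagonal entry stays at the unit through all rounds, so no improving cycle exists.
Answer: CONVERGES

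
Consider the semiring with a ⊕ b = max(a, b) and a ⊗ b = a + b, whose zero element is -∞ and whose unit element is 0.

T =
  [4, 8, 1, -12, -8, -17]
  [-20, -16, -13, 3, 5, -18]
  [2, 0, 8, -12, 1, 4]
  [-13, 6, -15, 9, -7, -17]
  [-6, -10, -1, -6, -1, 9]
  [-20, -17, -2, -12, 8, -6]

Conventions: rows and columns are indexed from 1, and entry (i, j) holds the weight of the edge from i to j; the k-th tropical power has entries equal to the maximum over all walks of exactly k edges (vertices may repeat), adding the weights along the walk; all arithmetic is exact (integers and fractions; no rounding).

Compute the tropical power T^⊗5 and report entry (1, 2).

T^⊗2:
  [8, 12, 9, 11, 13, 5]
  [-1, 9, 4, 12, 4, 14]
  [10, 10, 16, 3, 12, 12]
  [-4, 15, -6, 18, 11, 2]
  [1, 2, 7, 3, 17, 8]
  [2, -2, 7, 2, 7, 17]
T^⊗3:
  [12, 17, 17, 20, 17, 22]
  [6, 18, 12, 21, 22, 13]
  [18, 18, 24, 13, 20, 21]
  [5, 24, 10, 27, 20, 20]
  [11, 9, 16, 12, 16, 26]
  [9, 10, 15, 11, 25, 16]
T^⊗4:
  [19, 26, 25, 29, 30, 26]
  [16, 27, 21, 30, 23, 31]
  [26, 26, 32, 22, 29, 29]
  [14, 33, 19, 36, 29, 29]
  [18, 19, 24, 21, 34, 25]
  [19, 17, 24, 20, 24, 34]
T^⊗5:
  [27, 35, 33, 38, 34, 39]
  [23, 36, 29, 39, 39, 32]
  [34, 34, 40, 31, 37, 38]
  [23, 42, 28, 45, 38, 38]
  [28, 27, 33, 30, 33, 43]
  [26, 27, 32, 29, 42, 33]
Key observation: the optimum is the walk 1->2->4->4->4->2, with weight 8 + 3 + 9 + 9 + 6 = 35.
Optimal value attained by: walk 1->2->4->4->4->2.
Answer: (T^⊗5)[1][2] = 35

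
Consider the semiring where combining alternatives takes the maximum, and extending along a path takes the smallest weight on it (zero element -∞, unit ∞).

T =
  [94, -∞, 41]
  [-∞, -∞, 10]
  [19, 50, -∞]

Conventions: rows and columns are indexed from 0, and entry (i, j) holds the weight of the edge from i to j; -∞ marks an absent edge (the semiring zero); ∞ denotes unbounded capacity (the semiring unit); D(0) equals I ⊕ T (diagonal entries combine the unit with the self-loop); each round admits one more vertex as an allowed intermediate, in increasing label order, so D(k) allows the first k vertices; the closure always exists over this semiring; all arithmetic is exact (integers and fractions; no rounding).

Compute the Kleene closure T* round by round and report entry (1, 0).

D(0):
  [∞, -∞, 41]
  [-∞, ∞, 10]
  [19, 50, ∞]
D(1):
  [∞, -∞, 41]
  [-∞, ∞, 10]
  [19, 50, ∞]
D(2):
  [∞, -∞, 41]
  [-∞, ∞, 10]
  [19, 50, ∞]
D(3):
  [∞, 41, 41]
  [10, ∞, 10]
  [19, 50, ∞]
Answer: T*[1][0] = 10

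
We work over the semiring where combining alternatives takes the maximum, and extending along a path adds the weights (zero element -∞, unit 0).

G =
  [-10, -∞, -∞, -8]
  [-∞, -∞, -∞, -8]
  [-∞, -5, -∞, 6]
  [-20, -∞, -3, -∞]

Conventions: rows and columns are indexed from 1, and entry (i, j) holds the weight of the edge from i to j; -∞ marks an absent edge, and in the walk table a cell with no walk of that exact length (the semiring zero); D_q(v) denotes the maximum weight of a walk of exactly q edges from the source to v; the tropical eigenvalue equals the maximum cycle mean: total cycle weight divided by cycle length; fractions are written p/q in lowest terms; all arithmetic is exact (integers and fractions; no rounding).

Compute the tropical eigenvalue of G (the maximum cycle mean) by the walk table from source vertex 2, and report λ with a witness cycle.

q=0: [-∞, 0, -∞, -∞]
q=1: [-∞, -∞, -∞, -8]
q=2: [-28, -∞, -11, -∞]
q=3: [-38, -16, -∞, -5]
q=4: [-25, -∞, -8, -24]
Optimal cycle mean attained by: cycle 3->4->3, total 6 + (-3), length 2.
Answer: λ = 3/2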